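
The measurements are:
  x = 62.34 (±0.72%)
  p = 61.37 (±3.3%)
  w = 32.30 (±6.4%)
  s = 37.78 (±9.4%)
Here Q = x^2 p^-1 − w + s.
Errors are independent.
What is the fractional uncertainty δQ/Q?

Let h = x^2·p^-1 = 63.33. δh/h = √((2·δx/x)² + (-1·δp/p)²) = √(0.000207 + 0.00109) = 0.0360, so δh = 2.28.
Q = h − w + s: δQ = √(δh² + δw² + δs²) = √(5.20 + 4.27 + 12.6) = 4.70
Q = 68.81, so δQ/Q = 4.70/68.81 = 0.0683.

0.0683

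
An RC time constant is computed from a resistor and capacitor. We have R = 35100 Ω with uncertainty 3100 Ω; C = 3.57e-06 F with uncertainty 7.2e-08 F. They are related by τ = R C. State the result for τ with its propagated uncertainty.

For a monomial τ ∝ R, C, fractional errors add in quadrature:
  (1·δR/R)² = (1×0.0883)² = 0.00780;  (1·δC/C)² = (1×0.0202)² = 0.000407
δτ/τ = √(0.00821) = 0.0906
τ = 0.125 s, so δτ = 0.0906 × 0.125 = 0.0114 s.

0.125 ± 0.0114 s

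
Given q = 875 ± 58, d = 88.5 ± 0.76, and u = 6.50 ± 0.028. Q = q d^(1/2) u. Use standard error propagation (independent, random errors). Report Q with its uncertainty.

Q is a product of powers, so relative uncertainties combine in quadrature:
  (1·δq/q)² = (1×0.0663)² = 0.00439;  (½·δd/d)² = (0.5×0.00859)² = 1.84e-05;  (1·δu/u)² = (1×0.00431)² = 1.86e-05
δQ/Q = √(0.00443) = 0.0666
Q = 53500, so δQ = 0.0666 × 53500 = 3560.

53500 ± 3560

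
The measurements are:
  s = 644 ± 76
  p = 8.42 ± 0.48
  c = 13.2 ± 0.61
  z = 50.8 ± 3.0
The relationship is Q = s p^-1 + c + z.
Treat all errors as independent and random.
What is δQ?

10.5

Let w = s·p^-1 = 76.5. δw/w = √((1·δs/s)² + (-1·δp/p)²) = √(0.0139 + 0.00325) = 0.131, so δw = 10.0.
Q = w + c + z: δQ = √(δw² + δc² + δz²) = √(100 + 0.372 + 9.00) = 10.5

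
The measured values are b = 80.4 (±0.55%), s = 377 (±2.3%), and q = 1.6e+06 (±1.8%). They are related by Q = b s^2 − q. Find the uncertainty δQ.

Let p = b·s^2 = 1.14e+07. δp/p = √((1·δb/b)² + (2·δs/s)²) = √(3.03e-05 + 0.00212) = 0.0463, so δp = 5.29e+05.
Q = p − q: δQ = √(δp² + δq²) = √(2.8e+11 + 8.29e+08) = 5.3e+05

5.3e+05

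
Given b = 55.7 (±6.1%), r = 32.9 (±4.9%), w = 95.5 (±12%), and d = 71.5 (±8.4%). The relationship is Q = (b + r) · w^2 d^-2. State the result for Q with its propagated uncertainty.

Let u = b + r = 88.6. δu = √(δb² + δr²) = √(11.5 + 2.60) = 3.76, so δu/u = 0.0424.
Q is then a monomial in u, w, d:
δQ/Q = √((δu/u)² + (2·δw/w)² + (-2·δd/d)²) = √(0.00180 + 0.0576 + 0.0282) = 0.296
Q = 158, so δQ = 0.296 × 158 = 46.8.

158 ± 46.8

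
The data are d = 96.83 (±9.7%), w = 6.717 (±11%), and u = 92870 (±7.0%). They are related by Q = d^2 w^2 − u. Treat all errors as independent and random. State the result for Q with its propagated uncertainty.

Let p = d^2·w^2 = 423000. δp/p = √((2·δd/d)² + (2·δw/w)²) = √(0.0376 + 0.0484) = 0.293, so δp = 1.24e+05.
Q = p − u: δQ = √(δp² + δu²) = √(1.54e+10 + 4.23e+07) = 1.24e+05
Q = 330200.

(3.302 ± 1.24) × 10^5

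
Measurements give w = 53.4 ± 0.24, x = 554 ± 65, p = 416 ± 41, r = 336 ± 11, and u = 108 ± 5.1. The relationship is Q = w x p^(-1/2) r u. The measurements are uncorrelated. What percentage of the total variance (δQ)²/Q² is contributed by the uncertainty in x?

70.5%

(δQ/Q)² = (1·δw/w)² + (1·δx/x)² + (−½·δp/p)² + (1·δr/r)² + (1·δu/u)²
  w term: (1×0.00449)² = 2.02e-05
  x term: (1×0.117)² = 0.0138
  p term: (-0.5×0.0986)² = 0.00243
  r term: (1×0.0327)² = 0.00107
  u term: (1×0.0472)² = 0.00223
Total = 0.0195. Share from x = 0.0138/0.0195 = 0.705.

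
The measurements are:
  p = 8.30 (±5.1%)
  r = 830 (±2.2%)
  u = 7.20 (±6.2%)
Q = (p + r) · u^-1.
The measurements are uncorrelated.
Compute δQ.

7.65

Let w = p + r = 838. δw = √(δp² + δr²) = √(0.179 + 333) = 18.3, so δw/w = 0.0218.
Q is then a monomial in w, u:
δQ/Q = √((δw/w)² + (-1·δu/u)²) = √(0.000475 + 0.00384) = 0.0657
Q = 116, so δQ = 0.0657 × 116 = 7.65.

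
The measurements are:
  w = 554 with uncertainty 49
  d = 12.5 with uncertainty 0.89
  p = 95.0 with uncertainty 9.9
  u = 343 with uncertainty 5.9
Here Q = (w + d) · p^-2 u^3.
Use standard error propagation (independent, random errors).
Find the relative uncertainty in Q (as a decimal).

0.231

Let h = w + d = 566. δh = √(δw² + δd²) = √(2400 + 0.792) = 49.0, so δh/h = 0.0865.
Q is then a monomial in h, p, u:
δQ/Q = √((δh/h)² + (-2·δp/p)² + (3·δu/u)²) = √(0.00748 + 0.0434 + 0.00266) = 0.231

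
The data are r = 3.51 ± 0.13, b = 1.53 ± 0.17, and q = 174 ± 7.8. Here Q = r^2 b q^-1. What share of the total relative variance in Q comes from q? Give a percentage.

(δQ/Q)² = (2·δr/r)² + (1·δb/b)² + (-1·δq/q)²
  r term: (2×0.0370)² = 0.00549
  b term: (1×0.111)² = 0.0123
  q term: (-1×0.0448)² = 0.00201
Total = 0.0198. Share from q = 0.00201/0.0198 = 0.101.

10.1%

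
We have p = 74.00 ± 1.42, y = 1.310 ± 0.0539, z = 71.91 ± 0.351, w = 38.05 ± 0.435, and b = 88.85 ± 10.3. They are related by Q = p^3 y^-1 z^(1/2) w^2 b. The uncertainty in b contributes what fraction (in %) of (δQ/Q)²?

(δQ/Q)² = (3·δp/p)² + (-1·δy/y)² + (½·δz/z)² + (2·δw/w)² + (1·δb/b)²
  p term: (3×0.0192)² = 0.00331
  y term: (-1×0.0411)² = 0.00169
  z term: (0.5×0.00488)² = 5.96e-06
  w term: (2×0.0114)² = 0.000523
  b term: (1×0.116)² = 0.0134
Total = 0.0190. Share from b = 0.0134/0.0190 = 0.708.

70.8%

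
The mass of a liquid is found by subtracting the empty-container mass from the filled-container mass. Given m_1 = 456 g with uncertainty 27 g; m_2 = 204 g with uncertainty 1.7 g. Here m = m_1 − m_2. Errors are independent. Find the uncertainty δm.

Absolute uncertainties add in quadrature for a linear combination:
  (δm_1)² = 729;  (δm_2)² = 2.89
δm = √(732) = 27.1 g

27.1 g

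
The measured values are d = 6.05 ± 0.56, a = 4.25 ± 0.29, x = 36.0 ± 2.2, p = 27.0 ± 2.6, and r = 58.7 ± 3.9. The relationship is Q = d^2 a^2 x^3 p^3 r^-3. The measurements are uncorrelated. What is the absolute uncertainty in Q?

1.37e+06

Relative error in a monomial: (δQ/Q)² = Σ (nᵢ · δxᵢ/xᵢ)².
  (2·δd/d)² = (2×0.0926)² = 0.0343;  (2·δa/a)² = (2×0.0682)² = 0.0186;  (3·δx/x)² = (3×0.0611)² = 0.0336;  (3·δp/p)² = (3×0.0963)² = 0.0835;  (-3·δr/r)² = (-3×0.0664)² = 0.0397
δQ/Q = √(0.210) = 0.458
Q = 3e+06, so δQ = 0.458 × 3e+06 = 1.37e+06.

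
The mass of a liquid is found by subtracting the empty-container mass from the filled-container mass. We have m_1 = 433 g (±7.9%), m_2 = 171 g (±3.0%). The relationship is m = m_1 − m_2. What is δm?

For a sum/difference, combine absolute errors in quadrature:
  (δm_1)² = 1170;  (δm_2)² = 26.3
δm = √(1200) = 34.6 g

34.6 g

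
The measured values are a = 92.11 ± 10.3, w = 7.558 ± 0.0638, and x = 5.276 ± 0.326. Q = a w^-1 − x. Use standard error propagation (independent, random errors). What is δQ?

Let p = a·w^-1 = 12.19. δp/p = √((1·δa/a)² + (-1·δw/w)²) = √(0.0125 + 7.13e-05) = 0.112, so δp = 1.37.
Q = p − x: δQ = √(δp² + δx²) = √(1.87 + 0.106) = 1.41

1.41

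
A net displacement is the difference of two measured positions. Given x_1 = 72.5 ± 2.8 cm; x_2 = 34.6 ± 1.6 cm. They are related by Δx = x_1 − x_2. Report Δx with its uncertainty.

37.9 ± 3.22 cm

Δx is a linear combination, so absolute uncertainties add in quadrature:
  (δx_1)² = 7.84;  (δx_2)² = 2.56
δΔx = √(10.4) = 3.22 cm
Δx = 37.9 cm.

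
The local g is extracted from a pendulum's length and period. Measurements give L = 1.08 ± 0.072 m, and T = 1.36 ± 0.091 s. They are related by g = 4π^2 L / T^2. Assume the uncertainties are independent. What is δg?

3.45 m/s^2

Relative error in a monomial: (δg/g)² = Σ (nᵢ · δxᵢ/xᵢ)².
  (1·δL/L)² = (1×0.0667)² = 0.00444;  (-2·δT/T)² = (-2×0.0669)² = 0.0179
δg/g = √(0.0224) = 0.150
g = 23.1 m/s^2, so δg = 0.150 × 23.1 = 3.45 m/s^2.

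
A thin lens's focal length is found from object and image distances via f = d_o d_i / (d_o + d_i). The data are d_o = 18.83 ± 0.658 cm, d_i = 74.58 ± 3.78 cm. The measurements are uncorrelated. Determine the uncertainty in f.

∂f/∂d_o = (d_i/(d_o+d_i))² = 0.637;  ∂f/∂d_i = (d_o/(d_o+d_i))² = 0.0406
δf = √((∂f/∂d_o · δd_o)² + (∂f/∂d_i · δd_i)²) = √(0.176 + 0.0236) = 0.447 cm

0.447 cm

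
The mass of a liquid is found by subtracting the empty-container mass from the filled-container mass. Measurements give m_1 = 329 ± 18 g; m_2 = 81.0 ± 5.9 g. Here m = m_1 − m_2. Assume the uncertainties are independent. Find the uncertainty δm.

18.9 g

For a sum/difference, combine absolute errors in quadrature:
  (δm_1)² = 324;  (δm_2)² = 34.8
δm = √(359) = 18.9 g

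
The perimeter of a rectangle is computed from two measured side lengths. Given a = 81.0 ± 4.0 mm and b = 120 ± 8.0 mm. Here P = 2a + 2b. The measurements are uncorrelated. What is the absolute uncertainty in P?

17.9 mm

Sums and differences: (δP)² = Σ (cᵢ δxᵢ)².
  (2·δa)² = 64.0;  (2·δb)² = 256
δP = √(320) = 17.9 mm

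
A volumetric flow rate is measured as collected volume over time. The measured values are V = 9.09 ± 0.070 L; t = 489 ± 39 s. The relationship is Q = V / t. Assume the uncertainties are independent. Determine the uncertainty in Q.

Since Q is a product/quotient, work with relative uncertainties:
  (1·δV/V)² = (1×0.00770)² = 5.93e-05;  (-1·δt/t)² = (-1×0.0798)² = 0.00636
δQ/Q = √(0.00642) = 0.0801
Q = 0.0186 L/s, so δQ = 0.0801 × 0.0186 = 0.00149 L/s.

0.00149 L/s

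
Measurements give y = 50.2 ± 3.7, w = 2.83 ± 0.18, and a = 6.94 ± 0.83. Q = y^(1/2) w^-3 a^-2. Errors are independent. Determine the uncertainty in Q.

Relative error in a monomial: (δQ/Q)² = Σ (nᵢ · δxᵢ/xᵢ)².
  (½·δy/y)² = (0.5×0.0737)² = 0.00136;  (-3·δw/w)² = (-3×0.0636)² = 0.0364;  (-2·δa/a)² = (-2×0.120)² = 0.0572
δQ/Q = √(0.0950) = 0.308
Q = 0.00649, so δQ = 0.308 × 0.00649 = 0.00200.

0.00200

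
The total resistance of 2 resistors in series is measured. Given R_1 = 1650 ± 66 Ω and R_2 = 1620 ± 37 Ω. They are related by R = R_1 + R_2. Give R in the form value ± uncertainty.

3270 ± 75.7 Ω

R is a linear combination, so absolute uncertainties add in quadrature:
  (δR_1)² = 4360;  (δR_2)² = 1370
δR = √(5720) = 75.7 Ω
R = 3270 Ω.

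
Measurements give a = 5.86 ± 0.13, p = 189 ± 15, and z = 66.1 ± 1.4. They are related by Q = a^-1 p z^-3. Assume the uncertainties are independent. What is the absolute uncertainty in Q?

1.16e-05

Each factor contributes (exponent × relative error)² to (δQ/Q)²:
  (-1·δa/a)² = (-1×0.0222)² = 0.000492;  (1·δp/p)² = (1×0.0794)² = 0.00630;  (-3·δz/z)² = (-3×0.0212)² = 0.00404
δQ/Q = √(0.0108) = 0.104
Q = 0.000112, so δQ = 0.104 × 0.000112 = 1.16e-05.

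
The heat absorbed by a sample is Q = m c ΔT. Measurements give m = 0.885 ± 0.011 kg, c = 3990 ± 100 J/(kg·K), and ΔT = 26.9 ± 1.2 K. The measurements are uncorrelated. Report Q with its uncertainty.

95000 ± 5000 J

Products/powers → add relative errors in quadrature, weighted by exponent:
  (1·δm/m)² = (1×0.0124)² = 0.000154;  (1·δc/c)² = (1×0.0251)² = 0.000628;  (1·δΔT/ΔT)² = (1×0.0446)² = 0.00199
δQ/Q = √(0.00277) = 0.0527
Q = 95000 J, so δQ = 0.0527 × 95000 = 5000 J.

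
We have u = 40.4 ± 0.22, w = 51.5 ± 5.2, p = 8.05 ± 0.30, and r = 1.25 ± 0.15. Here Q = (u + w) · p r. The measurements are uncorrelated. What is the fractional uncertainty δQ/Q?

Let h = u + w = 91.9. δh = √(δu² + δw²) = √(0.0484 + 27.0) = 5.20, so δh/h = 0.0566.
Q is then a monomial in h, p, r:
δQ/Q = √((δh/h)² + (1·δp/p)² + (1·δr/r)²) = √(0.00321 + 0.00139 + 0.0144) = 0.138

0.138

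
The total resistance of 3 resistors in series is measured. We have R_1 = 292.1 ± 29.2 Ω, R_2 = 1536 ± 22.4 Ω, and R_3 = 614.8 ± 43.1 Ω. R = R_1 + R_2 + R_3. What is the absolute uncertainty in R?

Each term contributes (cᵢ δxᵢ)² to (δR)²:
  (δR_1)² = 853;  (δR_2)² = 502;  (δR_3)² = 1860
δR = √(3210) = 56.7 Ω

56.7 Ω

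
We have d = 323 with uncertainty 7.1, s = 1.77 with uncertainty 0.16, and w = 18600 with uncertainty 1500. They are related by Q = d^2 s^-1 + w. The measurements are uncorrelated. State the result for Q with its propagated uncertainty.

77500 ± 6110

Let p = d^2·s^-1 = 58900. δp/p = √((2·δd/d)² + (-1·δs/s)²) = √(0.00193 + 0.00817) = 0.101, so δp = 5920.
Q = p + w: δQ = √(δp² + δw²) = √(3.51e+07 + 2.25e+06) = 6110
Q = 77500.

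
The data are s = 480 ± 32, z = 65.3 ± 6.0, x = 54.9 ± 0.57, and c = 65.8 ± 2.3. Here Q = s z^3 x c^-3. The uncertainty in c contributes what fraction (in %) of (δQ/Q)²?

12.0%

(δQ/Q)² = (1·δs/s)² + (3·δz/z)² + (1·δx/x)² + (-3·δc/c)²
  s term: (1×0.0667)² = 0.00444
  z term: (3×0.0919)² = 0.0760
  x term: (1×0.0104)² = 0.000108
  c term: (-3×0.0350)² = 0.0110
Total = 0.0915. Share from c = 0.0110/0.0915 = 0.120.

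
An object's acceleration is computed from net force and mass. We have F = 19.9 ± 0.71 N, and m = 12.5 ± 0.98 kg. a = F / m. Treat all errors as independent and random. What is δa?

0.137 m/s^2

a is a product of powers, so relative uncertainties combine in quadrature:
  (1·δF/F)² = (1×0.0357)² = 0.00127;  (-1·δm/m)² = (-1×0.0784)² = 0.00615
δa/a = √(0.00742) = 0.0861
a = 1.59 m/s^2, so δa = 0.0861 × 1.59 = 0.137 m/s^2.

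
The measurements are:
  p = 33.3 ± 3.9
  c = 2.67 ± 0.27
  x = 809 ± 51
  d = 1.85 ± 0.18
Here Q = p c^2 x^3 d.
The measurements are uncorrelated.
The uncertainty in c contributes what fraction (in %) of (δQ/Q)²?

(δQ/Q)² = (1·δp/p)² + (2·δc/c)² + (3·δx/x)² + (1·δd/d)²
  p term: (1×0.117)² = 0.0137
  c term: (2×0.101)² = 0.0409
  x term: (3×0.0630)² = 0.0358
  d term: (1×0.0973)² = 0.00947
Total = 0.0999. Share from c = 0.0409/0.0999 = 0.410.

41.0%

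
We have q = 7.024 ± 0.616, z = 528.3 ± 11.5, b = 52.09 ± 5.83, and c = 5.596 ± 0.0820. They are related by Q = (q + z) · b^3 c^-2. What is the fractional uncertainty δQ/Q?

0.338

Let u = q + z = 535.3. δu = √(δq² + δz²) = √(0.379 + 132) = 11.5, so δu/u = 0.0215.
Q is then a monomial in u, b, c:
δQ/Q = √((δu/u)² + (3·δb/b)² + (-2·δc/c)²) = √(0.000463 + 0.113 + 0.000859) = 0.338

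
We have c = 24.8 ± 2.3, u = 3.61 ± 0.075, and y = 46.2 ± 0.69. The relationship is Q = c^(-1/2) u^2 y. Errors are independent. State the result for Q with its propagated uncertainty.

Each factor contributes (exponent × relative error)² to (δQ/Q)²:
  (−½·δc/c)² = (-0.5×0.0927)² = 0.00215;  (2·δu/u)² = (2×0.0208)² = 0.00173;  (1·δy/y)² = (1×0.0149)² = 0.000223
δQ/Q = √(0.00410) = 0.0640
Q = 121, so δQ = 0.0640 × 121 = 7.74.

121 ± 7.74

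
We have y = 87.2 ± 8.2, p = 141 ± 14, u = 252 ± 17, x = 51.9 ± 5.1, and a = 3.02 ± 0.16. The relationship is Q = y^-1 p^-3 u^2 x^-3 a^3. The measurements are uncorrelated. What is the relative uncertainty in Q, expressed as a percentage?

47.7%

For a monomial Q ∝ y^-1, p^-3, u^2, x^-3, a^3, fractional errors add in quadrature:
  (-1·δy/y)² = (-1×0.0940)² = 0.00884;  (-3·δp/p)² = (-3×0.0993)² = 0.0887;  (2·δu/u)² = (2×0.0675)² = 0.0182;  (-3·δx/x)² = (-3×0.0983)² = 0.0869;  (3·δa/a)² = (3×0.0530)² = 0.0253
δQ/Q = √(0.228) = 0.477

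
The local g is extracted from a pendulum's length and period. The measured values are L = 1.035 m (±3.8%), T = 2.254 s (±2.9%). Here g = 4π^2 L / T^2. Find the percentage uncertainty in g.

Products/powers → add relative errors in quadrature, weighted by exponent:
  (1·δL/L)² = (1×0.0380)² = 0.00144;  (-2·δT/T)² = (-2×0.0290)² = 0.00336
δg/g = √(0.00481) = 0.0693

6.93%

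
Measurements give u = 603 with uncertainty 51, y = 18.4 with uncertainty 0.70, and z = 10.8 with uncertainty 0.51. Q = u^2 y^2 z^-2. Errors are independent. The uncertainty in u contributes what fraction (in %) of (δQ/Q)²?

(δQ/Q)² = (2·δu/u)² + (2·δy/y)² + (-2·δz/z)²
  u term: (2×0.0846)² = 0.0286
  y term: (2×0.0380)² = 0.00579
  z term: (-2×0.0472)² = 0.00892
Total = 0.0433. Share from u = 0.0286/0.0433 = 0.660.

66.0%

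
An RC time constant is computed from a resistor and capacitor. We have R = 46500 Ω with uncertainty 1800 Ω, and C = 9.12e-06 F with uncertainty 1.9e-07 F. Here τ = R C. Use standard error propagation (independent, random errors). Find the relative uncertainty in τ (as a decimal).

For a monomial τ ∝ R, C, fractional errors add in quadrature:
  (1·δR/R)² = (1×0.0387)² = 0.00150;  (1·δC/C)² = (1×0.0208)² = 0.000434
δτ/τ = √(0.00193) = 0.0440

0.0440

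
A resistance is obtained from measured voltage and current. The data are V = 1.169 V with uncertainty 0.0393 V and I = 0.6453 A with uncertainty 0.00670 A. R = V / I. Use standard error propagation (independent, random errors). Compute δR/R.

0.0352

R is a product of powers, so relative uncertainties combine in quadrature:
  (1·δV/V)² = (1×0.0336)² = 0.00113;  (-1·δI/I)² = (-1×0.0104)² = 0.000108
δR/R = √(0.00124) = 0.0352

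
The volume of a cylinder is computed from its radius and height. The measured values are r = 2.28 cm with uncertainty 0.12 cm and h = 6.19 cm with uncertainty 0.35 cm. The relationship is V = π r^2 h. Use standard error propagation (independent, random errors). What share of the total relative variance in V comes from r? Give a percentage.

77.6%

(δV/V)² = (2·δr/r)² + (1·δh/h)²
  r term: (2×0.0526)² = 0.0111
  h term: (1×0.0565)² = 0.00320
Total = 0.0143. Share from r = 0.0111/0.0143 = 0.776.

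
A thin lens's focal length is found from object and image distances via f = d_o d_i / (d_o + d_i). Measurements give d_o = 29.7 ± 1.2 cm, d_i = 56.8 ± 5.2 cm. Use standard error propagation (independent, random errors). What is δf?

0.802 cm

∂f/∂d_o = (d_i/(d_o+d_i))² = 0.431;  ∂f/∂d_i = (d_o/(d_o+d_i))² = 0.118
δf = √((∂f/∂d_o · δd_o)² + (∂f/∂d_i · δd_i)²) = √(0.268 + 0.376) = 0.802 cm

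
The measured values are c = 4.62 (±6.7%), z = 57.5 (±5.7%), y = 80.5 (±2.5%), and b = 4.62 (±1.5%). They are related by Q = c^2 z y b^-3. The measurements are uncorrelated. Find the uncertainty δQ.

155

Q is a product of powers, so relative uncertainties combine in quadrature:
  (2·δc/c)² = (2×0.0670)² = 0.0180;  (1·δz/z)² = (1×0.0570)² = 0.00325;  (1·δy/y)² = (1×0.0250)² = 0.000625;  (-3·δb/b)² = (-3×0.0150)² = 0.00202
δQ/Q = √(0.0239) = 0.154
Q = 1000, so δQ = 0.154 × 1000 = 155.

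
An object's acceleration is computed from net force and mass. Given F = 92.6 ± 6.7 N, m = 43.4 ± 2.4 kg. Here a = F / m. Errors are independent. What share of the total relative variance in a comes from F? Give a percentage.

(δa/a)² = (1·δF/F)² + (-1·δm/m)²
  F term: (1×0.0724)² = 0.00524
  m term: (-1×0.0553)² = 0.00306
Total = 0.00829. Share from F = 0.00524/0.00829 = 0.631.

63.1%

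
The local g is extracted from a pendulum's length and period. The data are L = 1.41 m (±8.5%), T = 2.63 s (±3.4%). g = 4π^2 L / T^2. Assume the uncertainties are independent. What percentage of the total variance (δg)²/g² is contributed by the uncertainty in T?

39.0%

(δg/g)² = (1·δL/L)² + (-2·δT/T)²
  L term: (1×0.0850)² = 0.00723
  T term: (-2×0.0340)² = 0.00462
Total = 0.0118. Share from T = 0.00462/0.0118 = 0.390.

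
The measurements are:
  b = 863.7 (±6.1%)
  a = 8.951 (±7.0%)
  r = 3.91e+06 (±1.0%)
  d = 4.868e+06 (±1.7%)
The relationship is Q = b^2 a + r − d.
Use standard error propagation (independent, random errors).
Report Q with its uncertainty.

Let p = b^2·a = 6.677e+06. δp/p = √((2·δb/b)² + (1·δa/a)²) = √(0.0149 + 0.00490) = 0.141, so δp = 9.39e+05.
Q = p + r − d: δQ = √(δp² + δr² + δd²) = √(8.82e+11 + 1.53e+09 + 6.85e+09) = 9.44e+05
Q = 5.719e+06.

(5.719 ± 0.944) × 10^6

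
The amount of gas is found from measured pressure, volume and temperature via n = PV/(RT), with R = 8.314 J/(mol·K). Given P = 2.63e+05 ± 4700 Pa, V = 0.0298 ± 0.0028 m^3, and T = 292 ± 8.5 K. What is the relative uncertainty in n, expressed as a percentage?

Products/powers → add relative errors in quadrature, weighted by exponent:
  (1·δP/P)² = (1×0.0179)² = 0.000319;  (1·δV/V)² = (1×0.0940)² = 0.00883;  (-1·δT/T)² = (-1×0.0291)² = 0.000847
δn/n = √(0.01000) = 0.1000

10.00%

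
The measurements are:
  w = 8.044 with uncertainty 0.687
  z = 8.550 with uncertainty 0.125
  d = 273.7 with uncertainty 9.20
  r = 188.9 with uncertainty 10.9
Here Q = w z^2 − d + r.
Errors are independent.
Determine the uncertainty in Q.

55.0

Let p = w·z^2 = 588.0. δp/p = √((1·δw/w)² + (2·δz/z)²) = √(0.00729 + 0.000855) = 0.0903, so δp = 53.1.
Q = p − d + r: δQ = √(δp² + δd² + δr²) = √(2820 + 84.6 + 119) = 55.0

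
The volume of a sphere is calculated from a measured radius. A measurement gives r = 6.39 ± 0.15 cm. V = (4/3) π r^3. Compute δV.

77.0 cm^3

V ∝ r^3, so δV/V = |3| · δr/r = 3 × 0.0235 = 0.0704.
V = 1090 cm^3, so δV = 0.0704 × 1090 = 77.0 cm^3.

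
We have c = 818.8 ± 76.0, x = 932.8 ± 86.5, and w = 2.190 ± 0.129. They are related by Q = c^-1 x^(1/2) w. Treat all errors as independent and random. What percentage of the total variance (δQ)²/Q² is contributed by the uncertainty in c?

(δQ/Q)² = (-1·δc/c)² + (½·δx/x)² + (1·δw/w)²
  c term: (-1×0.0928)² = 0.00862
  x term: (0.5×0.0927)² = 0.00215
  w term: (1×0.0589)² = 0.00347
Total = 0.0142. Share from c = 0.00862/0.0142 = 0.605.

60.5%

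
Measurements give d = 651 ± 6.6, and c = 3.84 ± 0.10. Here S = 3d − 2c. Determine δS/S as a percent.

1.02%

Absolute uncertainties add in quadrature for a linear combination:
  (3·δd)² = 392;  (2·δc)² = 0.0400
δS = √(392) = 19.8
S = 1950, so δS/S = 19.8/1950 = 0.0102.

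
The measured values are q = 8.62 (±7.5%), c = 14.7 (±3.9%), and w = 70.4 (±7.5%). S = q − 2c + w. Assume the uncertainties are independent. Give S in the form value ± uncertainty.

49.6 ± 5.44

S is a linear combination, so absolute uncertainties add in quadrature:
  (δq)² = 0.418;  (2·δc)² = 1.31;  (δw)² = 27.9
δS = √(29.6) = 5.44
S = 49.6.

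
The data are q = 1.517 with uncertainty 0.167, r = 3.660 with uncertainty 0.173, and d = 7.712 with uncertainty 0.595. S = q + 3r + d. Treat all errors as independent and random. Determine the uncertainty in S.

0.807

Absolute uncertainties add in quadrature for a linear combination:
  (δq)² = 0.0279;  (3·δr)² = 0.269;  (δd)² = 0.354
δS = √(0.651) = 0.807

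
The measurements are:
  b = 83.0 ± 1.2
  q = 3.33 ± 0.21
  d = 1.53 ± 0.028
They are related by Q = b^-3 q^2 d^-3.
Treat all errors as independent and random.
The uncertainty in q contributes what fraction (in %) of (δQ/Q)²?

(δQ/Q)² = (-3·δb/b)² + (2·δq/q)² + (-3·δd/d)²
  b term: (-3×0.0145)² = 0.00188
  q term: (2×0.0631)² = 0.0159
  d term: (-3×0.0183)² = 0.00301
Total = 0.0208. Share from q = 0.0159/0.0208 = 0.765.

76.5%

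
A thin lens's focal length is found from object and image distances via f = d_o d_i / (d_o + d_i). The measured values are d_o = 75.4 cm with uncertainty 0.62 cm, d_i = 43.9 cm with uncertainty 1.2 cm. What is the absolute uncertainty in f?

∂f/∂d_o = (d_i/(d_o+d_i))² = 0.135;  ∂f/∂d_i = (d_o/(d_o+d_i))² = 0.399
δf = √((∂f/∂d_o · δd_o)² + (∂f/∂d_i · δd_i)²) = √(0.00705 + 0.230) = 0.487 cm

0.487 cm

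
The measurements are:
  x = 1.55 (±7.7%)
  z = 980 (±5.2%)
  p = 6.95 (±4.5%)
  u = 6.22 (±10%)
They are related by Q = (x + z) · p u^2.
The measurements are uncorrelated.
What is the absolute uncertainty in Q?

Let w = x + z = 982. δw = √(δx² + δz²) = √(0.0142 + 2600) = 51.0, so δw/w = 0.0519.
Q is then a monomial in w, p, u:
δQ/Q = √((δw/w)² + (1·δp/p)² + (2·δu/u)²) = √(0.00270 + 0.00202 + 0.0400) = 0.211
Q = 2.64e+05, so δQ = 0.211 × 2.64e+05 = 55800.

55800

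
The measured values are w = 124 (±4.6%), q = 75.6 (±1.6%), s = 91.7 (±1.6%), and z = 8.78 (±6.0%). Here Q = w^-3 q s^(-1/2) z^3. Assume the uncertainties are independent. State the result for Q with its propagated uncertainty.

0.00280 ± 0.000638

Q is a product of powers, so relative uncertainties combine in quadrature:
  (-3·δw/w)² = (-3×0.0460)² = 0.0190;  (1·δq/q)² = (1×0.0160)² = 0.000256;  (−½·δs/s)² = (-0.5×0.0160)² = 6.4e-05;  (3·δz/z)² = (3×0.0600)² = 0.0324
δQ/Q = √(0.0518) = 0.228
Q = 0.00280, so δQ = 0.228 × 0.00280 = 0.000638.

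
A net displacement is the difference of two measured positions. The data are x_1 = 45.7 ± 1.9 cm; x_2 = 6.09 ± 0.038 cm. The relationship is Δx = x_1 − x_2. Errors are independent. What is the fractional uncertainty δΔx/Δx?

For a sum/difference, combine absolute errors in quadrature:
  (δx_1)² = 3.61;  (δx_2)² = 0.00144
δΔx = √(3.61) = 1.90 cm
Δx = 39.6 cm, so δΔx/Δx = 1.90/39.6 = 0.0480.

0.0480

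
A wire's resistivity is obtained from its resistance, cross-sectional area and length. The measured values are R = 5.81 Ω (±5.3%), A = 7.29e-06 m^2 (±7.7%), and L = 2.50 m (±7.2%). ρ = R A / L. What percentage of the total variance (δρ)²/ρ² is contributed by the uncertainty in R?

20.2%

(δρ/ρ)² = (1·δR/R)² + (1·δA/A)² + (-1·δL/L)²
  R term: (1×0.0530)² = 0.00281
  A term: (1×0.0770)² = 0.00593
  L term: (-1×0.0720)² = 0.00518
Total = 0.0139. Share from R = 0.00281/0.0139 = 0.202.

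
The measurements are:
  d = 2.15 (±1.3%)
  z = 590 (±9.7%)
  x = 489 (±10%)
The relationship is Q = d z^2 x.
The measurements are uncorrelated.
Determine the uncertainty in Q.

For a monomial Q ∝ d, z^2, x, fractional errors add in quadrature:
  (1·δd/d)² = (1×0.0130)² = 0.000169;  (2·δz/z)² = (2×0.0970)² = 0.0376;  (1·δx/x)² = (1×0.100)² = 0.0100
δQ/Q = √(0.0478) = 0.219
Q = 3.66e+08, so δQ = 0.219 × 3.66e+08 = 8e+07.

8e+07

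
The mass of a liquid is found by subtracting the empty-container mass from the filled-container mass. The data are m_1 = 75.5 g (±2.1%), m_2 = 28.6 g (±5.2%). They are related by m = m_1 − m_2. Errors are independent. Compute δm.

2.17 g

m is a linear combination, so absolute uncertainties add in quadrature:
  (δm_1)² = 2.51;  (δm_2)² = 2.21
δm = √(4.73) = 2.17 g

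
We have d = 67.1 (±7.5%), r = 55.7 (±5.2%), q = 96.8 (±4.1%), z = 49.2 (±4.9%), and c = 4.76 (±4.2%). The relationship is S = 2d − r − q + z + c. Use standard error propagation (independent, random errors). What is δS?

Each term contributes (cᵢ δxᵢ)² to (δS)²:
  (2·δd)² = 101;  (δr)² = 8.39;  (δq)² = 15.8;  (δz)² = 5.81;  (δc)² = 0.0400
δS = √(131) = 11.5

11.5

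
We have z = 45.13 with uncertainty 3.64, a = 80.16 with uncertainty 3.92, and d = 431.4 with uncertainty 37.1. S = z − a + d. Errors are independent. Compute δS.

37.5

Each term contributes (cᵢ δxᵢ)² to (δS)²:
  (δz)² = 13.2;  (δa)² = 15.4;  (δd)² = 1380
δS = √(1410) = 37.5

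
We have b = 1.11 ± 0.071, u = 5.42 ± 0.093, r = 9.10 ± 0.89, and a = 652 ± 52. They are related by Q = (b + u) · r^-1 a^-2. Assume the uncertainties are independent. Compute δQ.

3.17e-07

Let w = b + u = 6.53. δw = √(δb² + δu²) = √(0.00504 + 0.00865) = 0.117, so δw/w = 0.0179.
Q is then a monomial in w, r, a:
δQ/Q = √((δw/w)² + (-1·δr/r)² + (-2·δa/a)²) = √(0.000321 + 0.00957 + 0.0254) = 0.188
Q = 1.69e-06, so δQ = 0.188 × 1.69e-06 = 3.17e-07.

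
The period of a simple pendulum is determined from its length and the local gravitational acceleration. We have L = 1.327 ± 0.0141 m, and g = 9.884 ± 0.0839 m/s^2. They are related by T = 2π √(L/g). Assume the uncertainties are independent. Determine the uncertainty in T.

Each factor contributes (exponent × relative error)² to (δT/T)²:
  (½·δL/L)² = (0.5×0.0106)² = 2.82e-05;  (−½·δg/g)² = (-0.5×0.00849)² = 1.8e-05
δT/T = √(4.62e-05) = 0.00680
T = 2.302 s, so δT = 0.00680 × 2.302 = 0.0157 s.

0.0157 s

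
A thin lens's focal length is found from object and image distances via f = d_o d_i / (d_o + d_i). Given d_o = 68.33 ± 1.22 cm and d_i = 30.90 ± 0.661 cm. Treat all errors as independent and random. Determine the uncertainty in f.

∂f/∂d_o = (d_i/(d_o+d_i))² = 0.0970;  ∂f/∂d_i = (d_o/(d_o+d_i))² = 0.474
δf = √((∂f/∂d_o · δd_o)² + (∂f/∂d_i · δd_i)²) = √(0.0140 + 0.0982) = 0.335 cm

0.335 cm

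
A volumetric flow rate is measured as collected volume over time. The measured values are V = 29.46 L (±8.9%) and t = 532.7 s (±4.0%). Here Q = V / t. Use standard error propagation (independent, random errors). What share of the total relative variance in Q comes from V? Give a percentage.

(δQ/Q)² = (1·δV/V)² + (-1·δt/t)²
  V term: (1×0.0890)² = 0.00792
  t term: (-1×0.0400)² = 0.00160
Total = 0.00952. Share from V = 0.00792/0.00952 = 0.832.

83.2%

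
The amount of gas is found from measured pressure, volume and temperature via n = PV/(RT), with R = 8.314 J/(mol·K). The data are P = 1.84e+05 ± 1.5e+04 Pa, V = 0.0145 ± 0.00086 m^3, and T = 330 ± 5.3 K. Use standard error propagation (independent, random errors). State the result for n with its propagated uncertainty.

Relative error in a monomial: (δn/n)² = Σ (nᵢ · δxᵢ/xᵢ)².
  (1·δP/P)² = (1×0.0815)² = 0.00665;  (1·δV/V)² = (1×0.0593)² = 0.00352;  (-1·δT/T)² = (-1×0.0161)² = 0.000258
δn/n = √(0.0104) = 0.102
n = 0.972 mol, so δn = 0.102 × 0.972 = 0.0993 mol.

0.972 ± 0.0993 mol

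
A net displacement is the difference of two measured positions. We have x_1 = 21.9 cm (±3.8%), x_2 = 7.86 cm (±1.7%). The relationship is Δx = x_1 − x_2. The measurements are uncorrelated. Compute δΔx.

Absolute uncertainties add in quadrature for a linear combination:
  (δx_1)² = 0.693;  (δx_2)² = 0.0179
δΔx = √(0.710) = 0.843 cm

0.843 cm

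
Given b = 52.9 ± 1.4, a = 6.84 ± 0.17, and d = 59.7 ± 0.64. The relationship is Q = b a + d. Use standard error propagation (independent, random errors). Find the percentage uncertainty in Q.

Let p = b·a = 362. δp/p = √((1·δb/b)² + (1·δa/a)²) = √(0.000700 + 0.000618) = 0.0363, so δp = 13.1.
Q = p + d: δQ = √(δp² + δd²) = √(173 + 0.410) = 13.2
Q = 422, so δQ/Q = 13.2/422 = 0.0312.

3.12%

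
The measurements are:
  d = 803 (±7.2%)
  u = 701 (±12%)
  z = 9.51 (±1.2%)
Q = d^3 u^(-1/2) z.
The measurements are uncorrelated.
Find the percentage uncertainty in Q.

22.4%

Q is a product of powers, so relative uncertainties combine in quadrature:
  (3·δd/d)² = (3×0.0720)² = 0.0467;  (−½·δu/u)² = (-0.5×0.120)² = 0.00360;  (1·δz/z)² = (1×0.0120)² = 0.000144
δQ/Q = √(0.0504) = 0.224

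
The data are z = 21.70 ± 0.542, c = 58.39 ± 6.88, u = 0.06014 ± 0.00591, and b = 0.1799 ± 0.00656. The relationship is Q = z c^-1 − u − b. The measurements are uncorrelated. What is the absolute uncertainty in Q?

Let p = z·c^-1 = 0.3716. δp/p = √((1·δz/z)² + (-1·δc/c)²) = √(0.000624 + 0.0139) = 0.120, so δp = 0.0448.
Q = p − u − b: δQ = √(δp² + δu² + δb²) = √(0.00200 + 3.49e-05 + 4.3e-05) = 0.0456

0.0456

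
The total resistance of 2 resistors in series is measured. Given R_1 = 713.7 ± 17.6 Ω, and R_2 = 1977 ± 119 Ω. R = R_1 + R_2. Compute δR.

For a sum/difference, combine absolute errors in quadrature:
  (δR_1)² = 310;  (δR_2)² = 14200
δR = √(14500) = 120 Ω

120 Ω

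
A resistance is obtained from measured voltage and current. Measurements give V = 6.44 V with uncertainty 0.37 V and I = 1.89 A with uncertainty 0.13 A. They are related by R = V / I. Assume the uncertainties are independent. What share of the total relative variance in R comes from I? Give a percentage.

58.9%

(δR/R)² = (1·δV/V)² + (-1·δI/I)²
  V term: (1×0.0575)² = 0.00330
  I term: (-1×0.0688)² = 0.00473
Total = 0.00803. Share from I = 0.00473/0.00803 = 0.589.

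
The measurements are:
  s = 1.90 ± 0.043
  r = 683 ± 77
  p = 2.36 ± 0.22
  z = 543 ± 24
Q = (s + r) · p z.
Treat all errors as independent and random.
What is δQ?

1.34e+05

Let u = s + r = 685. δu = √(δs² + δr²) = √(0.00185 + 5930) = 77.0, so δu/u = 0.112.
Q is then a monomial in u, p, z:
δQ/Q = √((δu/u)² + (1·δp/p)² + (1·δz/z)²) = √(0.0126 + 0.00869 + 0.00195) = 0.153
Q = 8.78e+05, so δQ = 0.153 × 8.78e+05 = 1.34e+05.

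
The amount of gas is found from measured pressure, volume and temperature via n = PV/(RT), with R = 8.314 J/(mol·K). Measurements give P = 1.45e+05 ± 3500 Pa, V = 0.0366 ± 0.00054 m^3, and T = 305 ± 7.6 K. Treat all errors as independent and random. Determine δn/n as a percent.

3.77%

For a monomial n ∝ P, V, T^-1, fractional errors add in quadrature:
  (1·δP/P)² = (1×0.0241)² = 0.000583;  (1·δV/V)² = (1×0.0148)² = 0.000218;  (-1·δT/T)² = (-1×0.0249)² = 0.000621
δn/n = √(0.00142) = 0.0377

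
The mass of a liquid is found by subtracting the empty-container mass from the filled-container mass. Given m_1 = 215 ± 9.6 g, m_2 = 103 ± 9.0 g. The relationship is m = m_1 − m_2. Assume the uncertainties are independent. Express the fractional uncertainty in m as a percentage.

11.7%

Sums and differences: (δm)² = Σ (cᵢ δxᵢ)².
  (δm_1)² = 92.2;  (δm_2)² = 81.0
δm = √(173) = 13.2 g
m = 112 g, so δm/m = 13.2/112 = 0.117.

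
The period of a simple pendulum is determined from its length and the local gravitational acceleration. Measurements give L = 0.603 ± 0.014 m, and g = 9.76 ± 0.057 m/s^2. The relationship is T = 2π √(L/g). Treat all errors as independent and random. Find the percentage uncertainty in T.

Relative error in a monomial: (δT/T)² = Σ (nᵢ · δxᵢ/xᵢ)².
  (½·δL/L)² = (0.5×0.0232)² = 0.000135;  (−½·δg/g)² = (-0.5×0.00584)² = 8.53e-06
δT/T = √(0.000143) = 0.0120

1.20%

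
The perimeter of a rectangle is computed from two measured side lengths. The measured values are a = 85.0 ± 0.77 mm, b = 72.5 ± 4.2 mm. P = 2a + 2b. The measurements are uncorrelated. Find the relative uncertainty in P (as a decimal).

0.0271

Absolute uncertainties add in quadrature for a linear combination:
  (2·δa)² = 2.37;  (2·δb)² = 70.6
δP = √(72.9) = 8.54 mm
P = 315 mm, so δP/P = 8.54/315 = 0.0271.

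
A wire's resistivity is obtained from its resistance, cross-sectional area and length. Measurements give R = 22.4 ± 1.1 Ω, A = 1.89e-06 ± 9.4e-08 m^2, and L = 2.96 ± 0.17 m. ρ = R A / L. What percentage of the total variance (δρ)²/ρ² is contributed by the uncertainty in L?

(δρ/ρ)² = (1·δR/R)² + (1·δA/A)² + (-1·δL/L)²
  R term: (1×0.0491)² = 0.00241
  A term: (1×0.0497)² = 0.00247
  L term: (-1×0.0574)² = 0.00330
Total = 0.00818. Share from L = 0.00330/0.00818 = 0.403.

40.3%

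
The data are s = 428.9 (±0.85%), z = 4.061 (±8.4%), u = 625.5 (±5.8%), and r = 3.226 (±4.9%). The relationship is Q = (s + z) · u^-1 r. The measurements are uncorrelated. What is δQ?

Let w = s + z = 433.0. δw = √(δs² + δz²) = √(13.3 + 0.116) = 3.66, so δw/w = 0.00846.
Q is then a monomial in w, u, r:
δQ/Q = √((δw/w)² + (-1·δu/u)² + (1·δr/r)²) = √(7.15e-05 + 0.00336 + 0.00240) = 0.0764
Q = 2.233, so δQ = 0.0764 × 2.233 = 0.171.

0.171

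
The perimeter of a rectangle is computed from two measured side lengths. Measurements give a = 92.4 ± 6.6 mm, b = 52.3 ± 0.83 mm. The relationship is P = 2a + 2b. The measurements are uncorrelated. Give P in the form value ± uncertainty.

289 ± 13.3 mm

For a sum/difference, combine absolute errors in quadrature:
  (2·δa)² = 174;  (2·δb)² = 2.76
δP = √(177) = 13.3 mm
P = 289 mm.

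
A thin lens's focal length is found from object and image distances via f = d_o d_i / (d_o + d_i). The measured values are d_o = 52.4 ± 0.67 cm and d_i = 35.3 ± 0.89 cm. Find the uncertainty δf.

∂f/∂d_o = (d_i/(d_o+d_i))² = 0.162;  ∂f/∂d_i = (d_o/(d_o+d_i))² = 0.357
δf = √((∂f/∂d_o · δd_o)² + (∂f/∂d_i · δd_i)²) = √(0.0118 + 0.101) = 0.336 cm

0.336 cm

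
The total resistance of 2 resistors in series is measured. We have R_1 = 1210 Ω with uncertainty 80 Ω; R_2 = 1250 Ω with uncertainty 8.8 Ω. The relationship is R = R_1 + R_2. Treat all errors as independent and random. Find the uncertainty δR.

80.5 Ω

R is a linear combination, so absolute uncertainties add in quadrature:
  (δR_1)² = 6400;  (δR_2)² = 77.4
δR = √(6480) = 80.5 Ω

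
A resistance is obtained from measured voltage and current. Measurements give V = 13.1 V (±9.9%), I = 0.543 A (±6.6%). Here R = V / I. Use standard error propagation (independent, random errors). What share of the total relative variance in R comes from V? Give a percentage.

(δR/R)² = (1·δV/V)² + (-1·δI/I)²
  V term: (1×0.0990)² = 0.00980
  I term: (-1×0.0660)² = 0.00436
Total = 0.0142. Share from V = 0.00980/0.0142 = 0.692.

69.2%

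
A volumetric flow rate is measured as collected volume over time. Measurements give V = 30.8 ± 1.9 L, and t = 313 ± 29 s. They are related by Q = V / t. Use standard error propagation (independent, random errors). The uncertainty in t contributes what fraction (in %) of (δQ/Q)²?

(δQ/Q)² = (1·δV/V)² + (-1·δt/t)²
  V term: (1×0.0617)² = 0.00381
  t term: (-1×0.0927)² = 0.00858
Total = 0.0124. Share from t = 0.00858/0.0124 = 0.693.

69.3%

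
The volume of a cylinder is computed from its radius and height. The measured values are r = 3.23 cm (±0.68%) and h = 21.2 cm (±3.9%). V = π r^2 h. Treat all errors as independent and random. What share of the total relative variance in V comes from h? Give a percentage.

(δV/V)² = (2·δr/r)² + (1·δh/h)²
  r term: (2×0.00680)² = 0.000185
  h term: (1×0.0390)² = 0.00152
Total = 0.00171. Share from h = 0.00152/0.00171 = 0.892.

89.2%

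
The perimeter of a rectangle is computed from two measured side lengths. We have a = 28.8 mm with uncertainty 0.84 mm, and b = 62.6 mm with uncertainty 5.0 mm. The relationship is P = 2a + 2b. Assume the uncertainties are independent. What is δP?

For a sum/difference, combine absolute errors in quadrature:
  (2·δa)² = 2.82;  (2·δb)² = 100
δP = √(103) = 10.1 mm

10.1 mm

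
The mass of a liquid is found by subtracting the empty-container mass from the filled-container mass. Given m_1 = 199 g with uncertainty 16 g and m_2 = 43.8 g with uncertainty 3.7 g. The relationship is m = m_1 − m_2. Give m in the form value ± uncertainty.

For a sum/difference, combine absolute errors in quadrature:
  (δm_1)² = 256;  (δm_2)² = 13.7
δm = √(270) = 16.4 g
m = 155 g.

155 ± 16.4 g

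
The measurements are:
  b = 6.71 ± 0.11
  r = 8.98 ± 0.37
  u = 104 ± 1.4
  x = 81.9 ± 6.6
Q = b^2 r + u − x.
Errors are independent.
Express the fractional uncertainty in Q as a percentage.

Let p = b^2·r = 404. δp/p = √((2·δb/b)² + (1·δr/r)²) = √(0.00107 + 0.00170) = 0.0527, so δp = 21.3.
Q = p + u − x: δQ = √(δp² + δu² + δx²) = √(453 + 1.96 + 43.6) = 22.3
Q = 426, so δQ/Q = 22.3/426 = 0.0524.

5.24%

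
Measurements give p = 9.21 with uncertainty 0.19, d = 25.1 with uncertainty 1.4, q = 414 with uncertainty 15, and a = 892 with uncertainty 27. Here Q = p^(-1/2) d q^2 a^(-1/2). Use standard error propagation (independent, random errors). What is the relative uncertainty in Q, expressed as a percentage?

9.33%

Products/powers → add relative errors in quadrature, weighted by exponent:
  (−½·δp/p)² = (-0.5×0.0206)² = 0.000106;  (1·δd/d)² = (1×0.0558)² = 0.00311;  (2·δq/q)² = (2×0.0362)² = 0.00525;  (−½·δa/a)² = (-0.5×0.0303)² = 0.000229
δQ/Q = √(0.00870) = 0.0933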